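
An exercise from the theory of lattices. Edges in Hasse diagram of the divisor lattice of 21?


A cover relation a -< b holds when a < b with no c strictly between.
Cover relations:
  1 -< 3
  1 -< 7
  3 -< 21
  7 -< 21
Total: 4


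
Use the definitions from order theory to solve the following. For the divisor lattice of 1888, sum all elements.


sigma(n) = sum of divisors.
Divisors of 1888: [1, 2, 4, 8, 16, 32, 59, 118, 236, 472, 944, 1888]
Sum = 3780


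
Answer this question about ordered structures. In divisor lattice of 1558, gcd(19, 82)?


Meet=gcd.
gcd(19,82)=1


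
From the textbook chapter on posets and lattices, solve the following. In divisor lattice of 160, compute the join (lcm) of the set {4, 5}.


In a divisor lattice, join = lcm (least common multiple).
Compute lcm iteratively: start with first element, then lcm(current, next).
Elements: [4, 5]
lcm(4,5) = 20
Final lcm = 20


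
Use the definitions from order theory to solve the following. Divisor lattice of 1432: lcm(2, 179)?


Join=lcm.
gcd(2,179)=1
lcm=358


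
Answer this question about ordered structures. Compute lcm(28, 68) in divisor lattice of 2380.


In a divisor lattice, join = lcm (least common multiple).
gcd(28,68) = 4
lcm(28,68) = 28*68/gcd = 1904/4 = 476


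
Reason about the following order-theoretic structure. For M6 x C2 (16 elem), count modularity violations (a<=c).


Modular law: if a <= c then a v (b ^ c) = (a v b) ^ c.
Check all triples (a,b,c) with a <= c among 16 elements.
This lattice is modular (diamonds M_m and their chain-products are modular).
Total violating triples: 0


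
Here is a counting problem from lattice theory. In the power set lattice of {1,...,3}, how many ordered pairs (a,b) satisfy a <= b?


The order relation is {(a,b) : a <= b}, reflexive so it includes (a,a).
Examples: ({},{}), ({},{1,2}), ({},{1,2,3}), ({},{1,3}), ({},{1}), ...
Total ordered pairs: 27


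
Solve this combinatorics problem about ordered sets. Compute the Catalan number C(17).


C(n) = C(2n, n) / (n+1).
C(34, 17) = 2333606220
C(17) = 2333606220 / 18 = 129644790


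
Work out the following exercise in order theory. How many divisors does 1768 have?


Divisors of 1768: [1, 2, 4, 8, 13, 17, 26, 34, 52, 68, 104, 136, 221, 442, 884, 1768]
Count: 16


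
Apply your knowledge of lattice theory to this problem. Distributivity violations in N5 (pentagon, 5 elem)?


Distributive law: a ^ (b v c) = (a ^ b) v (a ^ c).
Check all 5^3 = 125 ordered triples (a,b,c).
  e.g. a=b, b=a, c=c: lhs=b != rhs=a
  e.g. a=b, b=c, c=a: lhs=b != rhs=a
Total violating triples: 2


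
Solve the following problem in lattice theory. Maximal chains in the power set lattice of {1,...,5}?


A maximal chain goes from the minimum element to a maximal element via cover relations.
Counting all min-to-max paths in the cover graph.
Total maximal chains: 120


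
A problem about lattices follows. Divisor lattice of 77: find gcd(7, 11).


In a divisor lattice, meet = gcd (greatest common divisor).
By Euclidean algorithm or factoring: gcd(7,11) = 1


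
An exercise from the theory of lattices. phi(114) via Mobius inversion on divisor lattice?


phi(n) = n * prod_{p|n} (1 - 1/p).
Prime divisors of 114: [2, 3, 19]
phi(114) = 114 * (1 - 1/2) * (1 - 1/3) * (1 - 1/19)
phi(114) = 36


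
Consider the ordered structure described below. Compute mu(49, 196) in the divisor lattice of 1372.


In a divisor lattice, mu(a,b) = mu(b/a) where mu is the classical Mobius function.
b/a = 196/49 = 4
Prime factorization of 4: primes [2]
4 is not squarefree, so mu(4) = 0


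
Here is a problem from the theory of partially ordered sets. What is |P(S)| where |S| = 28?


Power set = 2^n.
2^28 = 268435456


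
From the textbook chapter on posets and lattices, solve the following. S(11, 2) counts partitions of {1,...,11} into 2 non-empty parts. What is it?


S(n,k) = k*S(n-1,k) + S(n-1,k-1).
S(10,2) = 511, S(10,1) = 1
S(11,2) = 2*511 + 1 = 1022 + 1
S(11,2) = 1023


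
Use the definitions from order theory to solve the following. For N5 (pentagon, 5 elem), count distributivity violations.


Distributive law: a ^ (b v c) = (a ^ b) v (a ^ c).
Check all 5^3 = 125 ordered triples (a,b,c).
  e.g. a=b, b=a, c=c: lhs=b != rhs=a
  e.g. a=b, b=c, c=a: lhs=b != rhs=a
Total violating triples: 2


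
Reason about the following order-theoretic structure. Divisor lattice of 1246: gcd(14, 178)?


Meet=gcd.
gcd(14,178)=2


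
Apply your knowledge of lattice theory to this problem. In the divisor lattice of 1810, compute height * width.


Height = length of longest chain minus 1; width = size of largest antichain.
A maximum chain: 1 | 181 | 905 | 1810  (height 3).
A maximum antichain: {2, 5, 181}  (width 3).
Product = 3 * 3 = 9


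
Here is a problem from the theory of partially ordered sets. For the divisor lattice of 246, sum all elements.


sigma(n) = sum of divisors.
Divisors of 246: [1, 2, 3, 6, 41, 82, 123, 246]
Sum = 504


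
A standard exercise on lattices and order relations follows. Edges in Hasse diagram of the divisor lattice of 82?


A cover relation a -< b holds when a < b with no c strictly between.
Cover relations:
  1 -< 2
  1 -< 41
  2 -< 82
  41 -< 82
Total: 4


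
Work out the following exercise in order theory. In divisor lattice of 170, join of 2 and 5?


In a divisor lattice, join = lcm (least common multiple).
gcd(2,5) = 1
lcm(2,5) = 2*5/gcd = 10/1 = 10


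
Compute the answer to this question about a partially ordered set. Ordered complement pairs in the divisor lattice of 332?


Complement pair (a,b): a meet b = bottom, a join b = top.
Here: gcd(a,b)=1 and lcm(a,b)=332, i.e. a*b=332 with a,b coprime.
Pairs found: (1,332), (4,83), (83,4), (332,1)
Total ordered pairs: 4


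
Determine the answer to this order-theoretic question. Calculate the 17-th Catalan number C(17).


C(n) = C(2n, n) / (n+1).
C(34, 17) = 2333606220
C(17) = 2333606220 / 18 = 129644790


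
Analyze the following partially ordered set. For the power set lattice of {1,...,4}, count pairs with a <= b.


The order relation is {(a,b) : a <= b}, reflexive so it includes (a,a).
Examples: ({},{}), ({},{1,2}), ({},{1,2,3}), ({},{1,2,3,4}), ({},{1,2,4}), ...
Total ordered pairs: 81


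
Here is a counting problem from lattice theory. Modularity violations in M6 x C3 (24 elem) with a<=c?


Modular law: if a <= c then a v (b ^ c) = (a v b) ^ c.
Check all triples (a,b,c) with a <= c among 24 elements.
This lattice is modular (diamonds M_m and their chain-products are modular).
Total violating triples: 0


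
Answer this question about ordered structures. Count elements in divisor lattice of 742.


Divisors of 742: [1, 2, 7, 14, 53, 106, 371, 742]
Count: 8


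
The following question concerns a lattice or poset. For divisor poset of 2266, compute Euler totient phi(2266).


phi(n) = n * prod_{p|n} (1 - 1/p).
Prime divisors of 2266: [2, 11, 103]
phi(2266) = 2266 * (1 - 1/2) * (1 - 1/11) * (1 - 1/103)
phi(2266) = 1020


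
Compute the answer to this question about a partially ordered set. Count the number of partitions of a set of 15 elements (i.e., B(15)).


B(n) = number of set partitions of an n-element set.
B(n) satisfies the recurrence: B(n+1) = sum_k C(n,k)*B(k).
B(15) = 1382958545


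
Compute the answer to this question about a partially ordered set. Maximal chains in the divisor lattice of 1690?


A maximal chain goes from the minimum element to a maximal element via cover relations.
Counting all min-to-max paths in the cover graph.
Total maximal chains: 12


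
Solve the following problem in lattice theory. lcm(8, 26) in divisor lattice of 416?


Join=lcm.
gcd(8,26)=2
lcm=104


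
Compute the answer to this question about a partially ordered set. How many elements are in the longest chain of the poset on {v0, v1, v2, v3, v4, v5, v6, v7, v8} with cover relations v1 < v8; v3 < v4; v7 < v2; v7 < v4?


A chain is a totally ordered subset; we count the number of elements in a maximum chain.
Compute, for each element x, the size of the longest chain ending at x:
  v0: 1
  v1: 1
  v3: 1
  v5: 1
  v6: 1
  v7: 1
  ...
A maximum chain: v7 < v2
Number of elements in the longest chain: 2


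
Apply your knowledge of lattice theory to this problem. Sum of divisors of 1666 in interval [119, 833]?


Interval [119,833] in divisors of 1666: [119, 833]
Sum = 952


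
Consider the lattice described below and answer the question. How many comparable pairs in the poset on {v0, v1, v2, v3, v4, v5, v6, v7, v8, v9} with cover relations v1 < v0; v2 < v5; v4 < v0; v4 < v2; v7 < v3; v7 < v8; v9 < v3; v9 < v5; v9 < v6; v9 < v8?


A comparable pair {a,b} has a < b or b < a in the order.
Count unordered pairs where one element is strictly below the other.
Examples: {v0,v1}, {v0,v4}, {v2,v4}, {v2,v5}, ...
Total comparable pairs: 11


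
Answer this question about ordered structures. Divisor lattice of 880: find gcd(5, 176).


In a divisor lattice, meet = gcd (greatest common divisor).
By Euclidean algorithm or factoring: gcd(5,176) = 1


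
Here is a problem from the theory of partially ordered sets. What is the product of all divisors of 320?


Divisors of 320: [1, 2, 4, 5, 8, 10, 16, 20, 32, 40, 64, 80, 160, 320]
Product = n^(d(n)/2) = 320^(14/2)
Product = 343597383680000000


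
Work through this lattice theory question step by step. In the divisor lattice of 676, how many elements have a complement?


An element a is complemented if some b has a meet b = bottom, a join b = top.
a is complemented iff gcd(a, n/a)=1, i.e. a is a unitary divisor of 676.
Complemented elements: 1, 4, 169, 676
Count: 4


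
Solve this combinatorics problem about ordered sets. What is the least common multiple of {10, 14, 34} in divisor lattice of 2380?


In a divisor lattice, join = lcm (least common multiple).
Compute lcm iteratively: start with first element, then lcm(current, next).
Elements: [10, 14, 34]
lcm(10,14) = 70
lcm(70,34) = 1190
Final lcm = 1190


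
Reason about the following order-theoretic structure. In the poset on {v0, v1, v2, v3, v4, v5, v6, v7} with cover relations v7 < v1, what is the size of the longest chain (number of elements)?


A chain is a totally ordered subset; we count the number of elements in a maximum chain.
Compute, for each element x, the size of the longest chain ending at x:
  v0: 1
  v2: 1
  v3: 1
  v4: 1
  v5: 1
  v6: 1
  ...
A maximum chain: v7 < v1
Number of elements in the longest chain: 2


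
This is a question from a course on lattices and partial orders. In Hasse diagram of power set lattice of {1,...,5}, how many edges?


A cover relation a -< b holds when a < b with no c strictly between.
Cover relations:
  {} -< {1}
  {} -< {2}
  {} -< {3}
  {} -< {4}
  {} -< {5}
  {1} -< {1,2}
  {1} -< {1,3}
  {1} -< {1,4}
  ...72 more
Total: 80


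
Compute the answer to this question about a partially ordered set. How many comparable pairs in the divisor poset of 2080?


A comparable pair {a,b} has a < b or b < a in the order.
Count unordered pairs where one element is strictly below the other.
Examples: {1,2}, {1,4}, {1,5}, {1,8}, ...
Total comparable pairs: 165


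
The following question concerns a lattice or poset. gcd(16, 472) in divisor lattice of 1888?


Meet=gcd.
gcd(16,472)=8


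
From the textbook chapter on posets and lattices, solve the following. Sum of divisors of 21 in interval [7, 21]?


Interval [7,21] in divisors of 21: [7, 21]
Sum = 28


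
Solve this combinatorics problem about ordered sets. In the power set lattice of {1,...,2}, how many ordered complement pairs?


Complement pair (a,b): a meet b = bottom, a join b = top.
Here: A intersect B = {} and A union B = {1,...,2}.
Pairs found: ({},{1,2}), ({1},{2}), ({2},{1}), ({1,2},{})
Total ordered pairs: 4


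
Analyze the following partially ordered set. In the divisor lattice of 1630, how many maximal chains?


A maximal chain goes from the minimum element to a maximal element via cover relations.
Counting all min-to-max paths in the cover graph.
Total maximal chains: 6


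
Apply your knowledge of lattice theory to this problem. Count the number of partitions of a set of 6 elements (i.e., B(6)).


B(n) = number of set partitions of an n-element set.
B(n) satisfies the recurrence: B(n+1) = sum_k C(n,k)*B(k).
B(6) = 203


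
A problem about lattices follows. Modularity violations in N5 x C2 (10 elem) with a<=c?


Modular law: if a <= c then a v (b ^ c) = (a v b) ^ c.
Check all triples (a,b,c) with a <= c among 10 elements.
  e.g. a=(a,0), b=(c,0), c=(b,0): lhs=(a,0) != rhs=(b,0)
  e.g. a=(a,0), b=(c,1), c=(b,0): lhs=(a,0) != rhs=(b,0)
Total violating triples: 6


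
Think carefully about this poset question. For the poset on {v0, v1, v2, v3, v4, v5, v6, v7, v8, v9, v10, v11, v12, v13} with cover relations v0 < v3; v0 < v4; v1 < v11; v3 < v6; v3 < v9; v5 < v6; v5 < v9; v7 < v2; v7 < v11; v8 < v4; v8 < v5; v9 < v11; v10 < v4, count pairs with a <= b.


The order relation is {(a,b) : a <= b}, reflexive so it includes (a,a).
Examples: (v0,v0), (v0,v11), (v0,v3), (v0,v4), (v0,v6), ...
Total ordered pairs: 35


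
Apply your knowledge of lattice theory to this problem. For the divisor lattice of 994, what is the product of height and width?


Height = length of longest chain minus 1; width = size of largest antichain.
A maximum chain: 1 | 71 | 497 | 994  (height 3).
A maximum antichain: {2, 7, 71}  (width 3).
Product = 3 * 3 = 9


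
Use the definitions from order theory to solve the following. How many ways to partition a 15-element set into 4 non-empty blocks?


S(n,k) = k*S(n-1,k) + S(n-1,k-1).
S(14,4) = 10391745, S(14,3) = 788970
S(15,4) = 4*10391745 + 788970 = 41566980 + 788970
S(15,4) = 42355950


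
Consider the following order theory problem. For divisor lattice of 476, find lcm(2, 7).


In a divisor lattice, join = lcm (least common multiple).
Compute lcm iteratively: start with first element, then lcm(current, next).
Elements: [2, 7]
lcm(2,7) = 14
Final lcm = 14


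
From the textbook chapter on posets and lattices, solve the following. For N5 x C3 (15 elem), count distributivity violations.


Distributive law: a ^ (b v c) = (a ^ b) v (a ^ c).
Check all 15^3 = 3375 ordered triples (a,b,c).
  e.g. a=(b,0), b=(a,0), c=(c,0): lhs=(b,0) != rhs=(a,0)
  e.g. a=(b,0), b=(a,0), c=(c,1): lhs=(b,0) != rhs=(a,0)
Total violating triples: 54


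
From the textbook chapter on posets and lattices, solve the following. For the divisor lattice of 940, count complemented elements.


An element a is complemented if some b has a meet b = bottom, a join b = top.
a is complemented iff gcd(a, n/a)=1, i.e. a is a unitary divisor of 940.
Complemented elements: 1, 4, 5, 20, 47, 188, ... (2 more)
Count: 8


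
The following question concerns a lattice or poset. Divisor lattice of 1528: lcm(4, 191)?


Join=lcm.
gcd(4,191)=1
lcm=764


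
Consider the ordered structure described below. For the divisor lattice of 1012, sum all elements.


sigma(n) = sum of divisors.
Divisors of 1012: [1, 2, 4, 11, 22, 23, 44, 46, 92, 253, 506, 1012]
Sum = 2016


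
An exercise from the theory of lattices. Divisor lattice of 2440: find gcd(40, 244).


In a divisor lattice, meet = gcd (greatest common divisor).
By Euclidean algorithm or factoring: gcd(40,244) = 4


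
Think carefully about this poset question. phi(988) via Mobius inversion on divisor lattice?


phi(n) = n * prod_{p|n} (1 - 1/p).
Prime divisors of 988: [2, 13, 19]
phi(988) = 988 * (1 - 1/2) * (1 - 1/13) * (1 - 1/19)
phi(988) = 432


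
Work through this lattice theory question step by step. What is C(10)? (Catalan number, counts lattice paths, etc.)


C(n) = C(2n, n) / (n+1).
C(20, 10) = 184756
C(10) = 184756 / 11 = 16796


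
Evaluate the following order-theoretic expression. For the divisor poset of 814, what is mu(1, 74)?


In a divisor lattice, mu(a,b) = mu(b/a) where mu is the classical Mobius function.
b/a = 74/1 = 74
Prime factorization of 74: primes [2, 37]
74 is squarefree with 2 prime factor(s), so mu(74) = (-1)^2 = 1


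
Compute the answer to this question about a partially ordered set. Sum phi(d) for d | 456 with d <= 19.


Divisors of 456 up to 19: [1, 2, 3, 4, 6, 8, 12, 19]
phi values: [1, 1, 2, 2, 2, 4, 4, 18]
Sum = 34


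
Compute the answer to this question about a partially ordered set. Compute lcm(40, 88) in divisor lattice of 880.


In a divisor lattice, join = lcm (least common multiple).
gcd(40,88) = 8
lcm(40,88) = 40*88/gcd = 3520/8 = 440


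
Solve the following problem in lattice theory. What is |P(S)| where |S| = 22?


Power set = 2^n.
2^22 = 4194304


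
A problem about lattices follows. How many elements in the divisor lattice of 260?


Divisors of 260: [1, 2, 4, 5, 10, 13, 20, 26, 52, 65, 130, 260]
Count: 12


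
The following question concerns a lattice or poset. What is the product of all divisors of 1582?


Divisors of 1582: [1, 2, 7, 14, 113, 226, 791, 1582]
Product = n^(d(n)/2) = 1582^(8/2)
Product = 6263627420176


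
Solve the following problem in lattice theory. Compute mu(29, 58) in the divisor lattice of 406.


In a divisor lattice, mu(a,b) = mu(b/a) where mu is the classical Mobius function.
b/a = 58/29 = 2
Prime factorization of 2: primes [2]
2 is squarefree with 1 prime factor(s), so mu(2) = (-1)^1 = -1


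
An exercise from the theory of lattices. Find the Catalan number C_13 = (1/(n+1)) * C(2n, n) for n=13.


C(n) = C(2n, n) / (n+1).
C(26, 13) = 10400600
C(13) = 10400600 / 14 = 742900


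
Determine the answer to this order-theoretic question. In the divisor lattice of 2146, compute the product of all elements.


Divisors of 2146: [1, 2, 29, 37, 58, 74, 1073, 2146]
Product = n^(d(n)/2) = 2146^(8/2)
Product = 21208935459856


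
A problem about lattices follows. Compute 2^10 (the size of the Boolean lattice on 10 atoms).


Power set = 2^n.
2^10 = 1024


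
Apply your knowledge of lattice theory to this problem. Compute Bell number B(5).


B(n) = number of set partitions of an n-element set.
B(n) satisfies the recurrence: B(n+1) = sum_k C(n,k)*B(k).
B(5) = 52


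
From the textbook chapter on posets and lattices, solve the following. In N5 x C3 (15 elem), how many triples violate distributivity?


Distributive law: a ^ (b v c) = (a ^ b) v (a ^ c).
Check all 15^3 = 3375 ordered triples (a,b,c).
  e.g. a=(b,0), b=(a,0), c=(c,0): lhs=(b,0) != rhs=(a,0)
  e.g. a=(b,0), b=(a,0), c=(c,1): lhs=(b,0) != rhs=(a,0)
Total violating triples: 54


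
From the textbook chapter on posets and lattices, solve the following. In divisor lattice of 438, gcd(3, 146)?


Meet=gcd.
gcd(3,146)=1


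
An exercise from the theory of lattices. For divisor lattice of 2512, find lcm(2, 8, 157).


In a divisor lattice, join = lcm (least common multiple).
Compute lcm iteratively: start with first element, then lcm(current, next).
Elements: [2, 8, 157]
lcm(2,8) = 8
lcm(8,157) = 1256
Final lcm = 1256


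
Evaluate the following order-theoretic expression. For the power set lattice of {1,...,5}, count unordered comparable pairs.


A comparable pair {a,b} has a < b or b < a in the order.
Count unordered pairs where one element is strictly below the other.
Examples: {{},{1}}, {{},{2}}, {{},{3}}, {{},{4}}, ...
Total comparable pairs: 211


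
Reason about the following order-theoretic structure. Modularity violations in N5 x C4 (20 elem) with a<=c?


Modular law: if a <= c then a v (b ^ c) = (a v b) ^ c.
Check all triples (a,b,c) with a <= c among 20 elements.
  e.g. a=(a,0), b=(c,0), c=(b,0): lhs=(a,0) != rhs=(b,0)
  e.g. a=(a,0), b=(c,1), c=(b,0): lhs=(a,0) != rhs=(b,0)
Total violating triples: 40


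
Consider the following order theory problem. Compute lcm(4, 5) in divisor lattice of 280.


In a divisor lattice, join = lcm (least common multiple).
gcd(4,5) = 1
lcm(4,5) = 4*5/gcd = 20/1 = 20


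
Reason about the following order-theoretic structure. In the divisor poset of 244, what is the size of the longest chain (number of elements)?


A chain is a totally ordered subset; we count the number of elements in a maximum chain.
Compute, for each element x, the size of the longest chain ending at x:
  1: 1
  2: 2
  61: 2
  4: 3
  122: 3
  244: 4
A maximum chain: 1 < 2 < 4 < 244
Number of elements in the longest chain: 4


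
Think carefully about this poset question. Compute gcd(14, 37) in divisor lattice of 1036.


In a divisor lattice, meet = gcd (greatest common divisor).
By Euclidean algorithm or factoring: gcd(14,37) = 1


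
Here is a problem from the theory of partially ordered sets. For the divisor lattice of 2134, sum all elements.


sigma(n) = sum of divisors.
Divisors of 2134: [1, 2, 11, 22, 97, 194, 1067, 2134]
Sum = 3528


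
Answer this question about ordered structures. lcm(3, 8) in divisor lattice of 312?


Join=lcm.
gcd(3,8)=1
lcm=24


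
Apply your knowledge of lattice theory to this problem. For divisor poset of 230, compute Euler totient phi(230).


phi(n) = n * prod_{p|n} (1 - 1/p).
Prime divisors of 230: [2, 5, 23]
phi(230) = 230 * (1 - 1/2) * (1 - 1/5) * (1 - 1/23)
phi(230) = 88


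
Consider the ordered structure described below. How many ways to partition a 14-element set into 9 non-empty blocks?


S(n,k) = k*S(n-1,k) + S(n-1,k-1).
S(13,9) = 359502, S(13,8) = 1899612
S(14,9) = 9*359502 + 1899612 = 3235518 + 1899612
S(14,9) = 5135130


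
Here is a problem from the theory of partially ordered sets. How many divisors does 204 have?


Divisors of 204: [1, 2, 3, 4, 6, 12, 17, 34, 51, 68, 102, 204]
Count: 12


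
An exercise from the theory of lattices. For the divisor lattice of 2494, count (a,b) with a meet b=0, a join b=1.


Complement pair (a,b): a meet b = bottom, a join b = top.
Here: gcd(a,b)=1 and lcm(a,b)=2494, i.e. a*b=2494 with a,b coprime.
Pairs found: (1,2494), (2,1247), (29,86), (43,58), ... (4 more)
Total ordered pairs: 8


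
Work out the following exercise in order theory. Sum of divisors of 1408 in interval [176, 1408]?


Interval [176,1408] in divisors of 1408: [176, 352, 704, 1408]
Sum = 2640


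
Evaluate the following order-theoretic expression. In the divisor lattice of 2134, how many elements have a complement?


An element a is complemented if some b has a meet b = bottom, a join b = top.
a is complemented iff gcd(a, n/a)=1, i.e. a is a unitary divisor of 2134.
Complemented elements: 1, 2, 11, 22, 97, 194, ... (2 more)
Count: 8


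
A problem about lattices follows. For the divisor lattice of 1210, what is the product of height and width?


Height = length of longest chain minus 1; width = size of largest antichain.
A maximum chain: 1 | 11 | 121 | 605 | 1210  (height 4).
A maximum antichain: {10, 22, 55, 121}  (width 4).
Product = 4 * 4 = 16


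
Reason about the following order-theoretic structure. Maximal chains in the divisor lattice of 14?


A maximal chain goes from the minimum element to a maximal element via cover relations.
Counting all min-to-max paths in the cover graph.
Total maximal chains: 2


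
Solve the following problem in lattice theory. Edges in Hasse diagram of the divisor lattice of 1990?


A cover relation a -< b holds when a < b with no c strictly between.
Cover relations:
  1 -< 2
  1 -< 5
  1 -< 199
  2 -< 10
  2 -< 398
  5 -< 10
  5 -< 995
  10 -< 1990
  ...4 more
Total: 12


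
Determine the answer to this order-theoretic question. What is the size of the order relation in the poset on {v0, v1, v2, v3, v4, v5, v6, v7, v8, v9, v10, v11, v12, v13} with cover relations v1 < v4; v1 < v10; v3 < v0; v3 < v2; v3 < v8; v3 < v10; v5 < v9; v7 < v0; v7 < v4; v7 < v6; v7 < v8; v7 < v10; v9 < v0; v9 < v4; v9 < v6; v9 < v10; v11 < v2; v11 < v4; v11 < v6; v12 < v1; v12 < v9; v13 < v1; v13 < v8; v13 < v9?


The order relation is {(a,b) : a <= b}, reflexive so it includes (a,a).
Examples: (v0,v0), (v1,v1), (v1,v10), (v1,v4), (v10,v10), ...
Total ordered pairs: 50


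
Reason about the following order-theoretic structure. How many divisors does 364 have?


Divisors of 364: [1, 2, 4, 7, 13, 14, 26, 28, 52, 91, 182, 364]
Count: 12


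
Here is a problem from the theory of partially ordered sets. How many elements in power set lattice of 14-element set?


Power set = 2^n.
2^14 = 16384


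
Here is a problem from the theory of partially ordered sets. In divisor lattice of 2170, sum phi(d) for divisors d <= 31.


Divisors of 2170 up to 31: [1, 2, 5, 7, 10, 14, 31]
phi values: [1, 1, 4, 6, 4, 6, 30]
Sum = 52


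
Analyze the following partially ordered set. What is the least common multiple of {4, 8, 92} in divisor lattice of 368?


In a divisor lattice, join = lcm (least common multiple).
Compute lcm iteratively: start with first element, then lcm(current, next).
Elements: [4, 8, 92]
lcm(4,8) = 8
lcm(8,92) = 184
Final lcm = 184


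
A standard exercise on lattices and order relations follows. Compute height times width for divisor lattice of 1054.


Height = length of longest chain minus 1; width = size of largest antichain.
A maximum chain: 1 | 31 | 527 | 1054  (height 3).
A maximum antichain: {2, 17, 31}  (width 3).
Product = 3 * 3 = 9


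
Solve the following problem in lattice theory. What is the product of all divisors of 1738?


Divisors of 1738: [1, 2, 11, 22, 79, 158, 869, 1738]
Product = n^(d(n)/2) = 1738^(8/2)
Product = 9124290174736


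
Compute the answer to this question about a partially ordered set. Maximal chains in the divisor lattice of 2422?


A maximal chain goes from the minimum element to a maximal element via cover relations.
Counting all min-to-max paths in the cover graph.
Total maximal chains: 6


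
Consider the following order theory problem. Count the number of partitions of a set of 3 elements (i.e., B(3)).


B(n) = number of set partitions of an n-element set.
B(n) satisfies the recurrence: B(n+1) = sum_k C(n,k)*B(k).
B(3) = 5


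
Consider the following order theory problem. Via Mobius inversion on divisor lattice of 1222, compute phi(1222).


phi(n) = n * prod_{p|n} (1 - 1/p).
Prime divisors of 1222: [2, 13, 47]
phi(1222) = 1222 * (1 - 1/2) * (1 - 1/13) * (1 - 1/47)
phi(1222) = 552


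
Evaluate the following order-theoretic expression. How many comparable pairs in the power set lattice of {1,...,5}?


A comparable pair {a,b} has a < b or b < a in the order.
Count unordered pairs where one element is strictly below the other.
Examples: {{},{1}}, {{},{2}}, {{},{3}}, {{},{4}}, ...
Total comparable pairs: 211


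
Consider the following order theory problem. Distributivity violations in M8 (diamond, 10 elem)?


Distributive law: a ^ (b v c) = (a ^ b) v (a ^ c).
Check all 10^3 = 1000 ordered triples (a,b,c).
  e.g. a=a1, b=a2, c=a3: lhs=a1 != rhs=0
  e.g. a=a1, b=a2, c=a4: lhs=a1 != rhs=0
Total violating triples: 336


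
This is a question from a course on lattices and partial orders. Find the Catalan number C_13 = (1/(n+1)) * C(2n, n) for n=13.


C(n) = C(2n, n) / (n+1).
C(26, 13) = 10400600
C(13) = 10400600 / 14 = 742900


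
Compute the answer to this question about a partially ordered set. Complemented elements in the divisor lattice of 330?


An element a is complemented if some b has a meet b = bottom, a join b = top.
a is complemented iff gcd(a, n/a)=1, i.e. a is a unitary divisor of 330.
Complemented elements: 1, 2, 3, 5, 6, 10, ... (10 more)
Count: 16


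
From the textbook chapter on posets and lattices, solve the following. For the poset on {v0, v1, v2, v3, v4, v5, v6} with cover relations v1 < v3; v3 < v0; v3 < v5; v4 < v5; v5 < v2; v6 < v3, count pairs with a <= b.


The order relation is {(a,b) : a <= b}, reflexive so it includes (a,a).
Examples: (v0,v0), (v1,v0), (v1,v1), (v1,v2), (v1,v3), ...
Total ordered pairs: 21


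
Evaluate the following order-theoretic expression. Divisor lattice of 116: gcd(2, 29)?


Meet=gcd.
gcd(2,29)=1


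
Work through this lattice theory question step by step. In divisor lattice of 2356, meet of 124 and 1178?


In a divisor lattice, meet = gcd (greatest common divisor).
By Euclidean algorithm or factoring: gcd(124,1178) = 62


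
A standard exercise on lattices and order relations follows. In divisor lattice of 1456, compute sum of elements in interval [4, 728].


Interval [4,728] in divisors of 1456: [4, 8, 28, 52, 56, 104, 364, 728]
Sum = 1344


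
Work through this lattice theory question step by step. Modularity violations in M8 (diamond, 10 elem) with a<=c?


Modular law: if a <= c then a v (b ^ c) = (a v b) ^ c.
Check all triples (a,b,c) with a <= c among 10 elements.
This lattice is modular (diamonds M_m and their chain-products are modular).
Total violating triples: 0


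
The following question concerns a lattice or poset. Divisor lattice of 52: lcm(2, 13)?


Join=lcm.
gcd(2,13)=1
lcm=26


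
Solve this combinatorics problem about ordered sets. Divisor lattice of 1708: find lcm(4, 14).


In a divisor lattice, join = lcm (least common multiple).
gcd(4,14) = 2
lcm(4,14) = 4*14/gcd = 56/2 = 28


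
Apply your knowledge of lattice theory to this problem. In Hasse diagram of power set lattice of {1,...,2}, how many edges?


A cover relation a -< b holds when a < b with no c strictly between.
Cover relations:
  {} -< {1}
  {} -< {2}
  {1} -< {1,2}
  {2} -< {1,2}
Total: 4


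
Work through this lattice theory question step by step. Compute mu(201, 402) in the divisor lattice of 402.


In a divisor lattice, mu(a,b) = mu(b/a) where mu is the classical Mobius function.
b/a = 402/201 = 2
Prime factorization of 2: primes [2]
2 is squarefree with 1 prime factor(s), so mu(2) = (-1)^1 = -1


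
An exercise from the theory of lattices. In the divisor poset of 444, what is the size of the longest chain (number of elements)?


A chain is a totally ordered subset; we count the number of elements in a maximum chain.
Compute, for each element x, the size of the longest chain ending at x:
  1: 1
  2: 2
  3: 2
  37: 2
  4: 3
  6: 3
  ...
A maximum chain: 1 < 2 < 4 < 12 < 444
Number of elements in the longest chain: 5


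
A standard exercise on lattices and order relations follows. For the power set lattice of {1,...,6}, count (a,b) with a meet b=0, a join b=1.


Complement pair (a,b): a meet b = bottom, a join b = top.
Here: A intersect B = {} and A union B = {1,...,6}.
Pairs found: ({},{1,2,3,4,5,6}), ({1},{2,3,4,5,6}), ({2},{1,3,4,5,6}), ({3},{1,2,4,5,6}), ... (60 more)
Total ordered pairs: 64


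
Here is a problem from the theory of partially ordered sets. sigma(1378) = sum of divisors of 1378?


sigma(n) = sum of divisors.
Divisors of 1378: [1, 2, 13, 26, 53, 106, 689, 1378]
Sum = 2268


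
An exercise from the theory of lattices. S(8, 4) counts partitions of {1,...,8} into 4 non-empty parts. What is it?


S(n,k) = k*S(n-1,k) + S(n-1,k-1).
S(7,4) = 350, S(7,3) = 301
S(8,4) = 4*350 + 301 = 1400 + 301
S(8,4) = 1701


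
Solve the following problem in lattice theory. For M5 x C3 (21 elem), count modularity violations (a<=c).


Modular law: if a <= c then a v (b ^ c) = (a v b) ^ c.
Check all triples (a,b,c) with a <= c among 21 elements.
This lattice is modular (diamonds M_m and their chain-products are modular).
Total violating triples: 0


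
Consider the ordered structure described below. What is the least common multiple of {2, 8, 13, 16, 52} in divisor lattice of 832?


In a divisor lattice, join = lcm (least common multiple).
Compute lcm iteratively: start with first element, then lcm(current, next).
Elements: [2, 8, 13, 16, 52]
lcm(2,8) = 8
lcm(8,13) = 104
lcm(104,16) = 208
lcm(208,52) = 208
Final lcm = 208


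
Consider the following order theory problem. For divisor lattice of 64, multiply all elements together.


Divisors of 64: [1, 2, 4, 8, 16, 32, 64]
Product = n^(d(n)/2) = 64^(7/2)
Product = 2097152


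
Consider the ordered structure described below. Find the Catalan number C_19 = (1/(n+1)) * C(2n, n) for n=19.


C(n) = C(2n, n) / (n+1).
C(38, 19) = 35345263800
C(19) = 35345263800 / 20 = 1767263190


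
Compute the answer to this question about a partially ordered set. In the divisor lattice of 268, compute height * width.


Height = length of longest chain minus 1; width = size of largest antichain.
A maximum chain: 1 | 67 | 134 | 268  (height 3).
A maximum antichain: {2, 67}  (width 2).
Product = 3 * 2 = 6


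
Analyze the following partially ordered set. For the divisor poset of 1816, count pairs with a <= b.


The order relation is {(a,b) : a <= b}, reflexive so it includes (a,a).
Examples: (1,1), (1,1816), (1,2), (1,227), (1,4), ...
Total ordered pairs: 30


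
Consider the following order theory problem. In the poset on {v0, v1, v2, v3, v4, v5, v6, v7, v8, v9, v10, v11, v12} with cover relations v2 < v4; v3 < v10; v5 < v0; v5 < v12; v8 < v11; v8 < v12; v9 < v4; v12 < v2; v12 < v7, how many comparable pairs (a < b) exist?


A comparable pair {a,b} has a < b or b < a in the order.
Count unordered pairs where one element is strictly below the other.
Examples: {v0,v5}, {v2,v4}, {v2,v5}, {v2,v8}, ...
Total comparable pairs: 16


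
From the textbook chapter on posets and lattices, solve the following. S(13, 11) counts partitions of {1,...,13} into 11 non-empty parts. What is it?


S(n,k) = k*S(n-1,k) + S(n-1,k-1).
S(12,11) = 66, S(12,10) = 1705
S(13,11) = 11*66 + 1705 = 726 + 1705
S(13,11) = 2431


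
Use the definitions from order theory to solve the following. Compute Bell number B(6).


B(n) = number of set partitions of an n-element set.
B(n) satisfies the recurrence: B(n+1) = sum_k C(n,k)*B(k).
B(6) = 203


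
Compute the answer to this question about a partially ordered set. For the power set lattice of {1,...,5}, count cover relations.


A cover relation a -< b holds when a < b with no c strictly between.
Cover relations:
  {} -< {1}
  {} -< {2}
  {} -< {3}
  {} -< {4}
  {} -< {5}
  {1} -< {1,2}
  {1} -< {1,3}
  {1} -< {1,4}
  ...72 more
Total: 80


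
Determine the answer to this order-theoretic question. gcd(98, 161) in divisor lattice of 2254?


Meet=gcd.
gcd(98,161)=7


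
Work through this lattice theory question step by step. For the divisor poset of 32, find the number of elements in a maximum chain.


A chain is a totally ordered subset; we count the number of elements in a maximum chain.
Compute, for each element x, the size of the longest chain ending at x:
  1: 1
  2: 2
  4: 3
  8: 4
  16: 5
  32: 6
A maximum chain: 1 < 2 < 4 < 8 < 16 < 32
Number of elements in the longest chain: 6


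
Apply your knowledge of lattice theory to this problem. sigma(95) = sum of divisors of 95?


sigma(n) = sum of divisors.
Divisors of 95: [1, 5, 19, 95]
Sum = 120


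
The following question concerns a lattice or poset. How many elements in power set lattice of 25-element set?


Power set = 2^n.
2^25 = 33554432


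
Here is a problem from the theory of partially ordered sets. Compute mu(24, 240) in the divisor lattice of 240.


In a divisor lattice, mu(a,b) = mu(b/a) where mu is the classical Mobius function.
b/a = 240/24 = 10
Prime factorization of 10: primes [2, 5]
10 is squarefree with 2 prime factor(s), so mu(10) = (-1)^2 = 1


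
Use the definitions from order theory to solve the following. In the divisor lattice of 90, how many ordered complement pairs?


Complement pair (a,b): a meet b = bottom, a join b = top.
Here: gcd(a,b)=1 and lcm(a,b)=90, i.e. a*b=90 with a,b coprime.
Pairs found: (1,90), (2,45), (5,18), (9,10), ... (4 more)
Total ordered pairs: 8


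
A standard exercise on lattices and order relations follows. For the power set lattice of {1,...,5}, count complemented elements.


An element a is complemented if some b has a meet b = bottom, a join b = top.
every subset A has complement S\A, so all elements are complemented.
Complemented elements: {}, {1}, {2}, {3}, {4}, {5}, ... (26 more)
Count: 32


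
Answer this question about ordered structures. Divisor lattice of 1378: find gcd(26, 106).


In a divisor lattice, meet = gcd (greatest common divisor).
By Euclidean algorithm or factoring: gcd(26,106) = 2


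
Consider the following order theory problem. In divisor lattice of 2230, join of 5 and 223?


In a divisor lattice, join = lcm (least common multiple).
gcd(5,223) = 1
lcm(5,223) = 5*223/gcd = 1115/1 = 1115


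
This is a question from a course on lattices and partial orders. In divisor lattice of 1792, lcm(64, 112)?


Join=lcm.
gcd(64,112)=16
lcm=448


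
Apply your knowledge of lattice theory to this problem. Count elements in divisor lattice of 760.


Divisors of 760: [1, 2, 4, 5, 8, 10, 19, 20, 38, 40, 76, 95, 152, 190, 380, 760]
Count: 16


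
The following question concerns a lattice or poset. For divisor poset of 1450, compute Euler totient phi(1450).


phi(n) = n * prod_{p|n} (1 - 1/p).
Prime divisors of 1450: [2, 5, 29]
phi(1450) = 1450 * (1 - 1/2) * (1 - 1/5) * (1 - 1/29)
phi(1450) = 560


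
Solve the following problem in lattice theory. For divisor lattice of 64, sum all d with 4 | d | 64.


Interval [4,64] in divisors of 64: [4, 8, 16, 32, 64]
Sum = 124


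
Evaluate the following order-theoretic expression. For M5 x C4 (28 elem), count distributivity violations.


Distributive law: a ^ (b v c) = (a ^ b) v (a ^ c).
Check all 28^3 = 21952 ordered triples (a,b,c).
  e.g. a=(a1,0), b=(a2,0), c=(a3,0): lhs=(a1,0) != rhs=(0,0)
  e.g. a=(a1,0), b=(a2,0), c=(a3,1): lhs=(a1,0) != rhs=(0,0)
Total violating triples: 3840


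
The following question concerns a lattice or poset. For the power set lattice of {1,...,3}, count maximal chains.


A maximal chain goes from the minimum element to a maximal element via cover relations.
Counting all min-to-max paths in the cover graph.
Total maximal chains: 6


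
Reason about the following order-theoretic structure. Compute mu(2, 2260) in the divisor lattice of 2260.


In a divisor lattice, mu(a,b) = mu(b/a) where mu is the classical Mobius function.
b/a = 2260/2 = 1130
Prime factorization of 1130: primes [2, 5, 113]
1130 is squarefree with 3 prime factor(s), so mu(1130) = (-1)^3 = -1


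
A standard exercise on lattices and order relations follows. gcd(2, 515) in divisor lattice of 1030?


Meet=gcd.
gcd(2,515)=1


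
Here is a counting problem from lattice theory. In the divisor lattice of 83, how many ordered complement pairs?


Complement pair (a,b): a meet b = bottom, a join b = top.
Here: gcd(a,b)=1 and lcm(a,b)=83, i.e. a*b=83 with a,b coprime.
Pairs found: (1,83), (83,1)
Total ordered pairs: 2


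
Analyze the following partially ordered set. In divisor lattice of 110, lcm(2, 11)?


Join=lcm.
gcd(2,11)=1
lcm=22


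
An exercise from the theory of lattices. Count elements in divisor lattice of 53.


Divisors of 53: [1, 53]
Count: 2


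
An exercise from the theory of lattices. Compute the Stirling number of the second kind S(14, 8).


S(n,k) = k*S(n-1,k) + S(n-1,k-1).
S(13,8) = 1899612, S(13,7) = 5715424
S(14,8) = 8*1899612 + 5715424 = 15196896 + 5715424
S(14,8) = 20912320


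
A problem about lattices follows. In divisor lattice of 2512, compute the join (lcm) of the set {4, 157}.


In a divisor lattice, join = lcm (least common multiple).
Compute lcm iteratively: start with first element, then lcm(current, next).
Elements: [4, 157]
lcm(4,157) = 628
Final lcm = 628


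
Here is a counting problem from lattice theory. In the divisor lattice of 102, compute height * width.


Height = length of longest chain minus 1; width = size of largest antichain.
A maximum chain: 1 | 17 | 51 | 102  (height 3).
A maximum antichain: {2, 3, 17}  (width 3).
Product = 3 * 3 = 9
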